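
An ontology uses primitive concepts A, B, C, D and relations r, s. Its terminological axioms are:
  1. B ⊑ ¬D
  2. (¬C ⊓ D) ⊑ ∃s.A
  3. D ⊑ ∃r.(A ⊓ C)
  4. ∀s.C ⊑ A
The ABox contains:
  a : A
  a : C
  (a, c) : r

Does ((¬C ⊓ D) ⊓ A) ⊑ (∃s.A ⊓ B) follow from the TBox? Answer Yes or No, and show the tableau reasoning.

No

1. ((¬C ⊓ D) ⊓ A) ⊑ (∃s.A ⊓ B)  ⇔  (((¬C ⊓ D) ⊓ A) ⊓ (∀s.¬A ⊔ ¬B)) unsat w.r.t. T
   apply at x₀: (¬C ⊓ D)⊑∃s.A; D⊑∃r.(A ⊓ C)
   open: L(x₀) ⊇ {A, D, ¬B, ¬C, ∃r.(A ⊓ C), …} (+ ∃-successors)
2. Hence ((¬C ⊓ D) ⊓ A) ⊑ (∃s.A ⊓ B): not entailed.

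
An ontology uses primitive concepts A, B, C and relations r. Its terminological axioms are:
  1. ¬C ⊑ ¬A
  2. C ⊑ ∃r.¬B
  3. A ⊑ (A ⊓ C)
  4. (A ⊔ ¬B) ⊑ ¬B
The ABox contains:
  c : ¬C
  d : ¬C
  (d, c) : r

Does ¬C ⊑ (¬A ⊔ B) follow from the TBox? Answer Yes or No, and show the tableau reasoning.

Yes

1. ¬C ⊑ (¬A ⊔ B)  ⇔  (¬C ⊓ (A ⊓ ¬B)) unsat w.r.t. T
   all branches close; clash {A, ¬A} at x₀
2. Hence ¬C ⊑ (¬A ⊔ B): entailed.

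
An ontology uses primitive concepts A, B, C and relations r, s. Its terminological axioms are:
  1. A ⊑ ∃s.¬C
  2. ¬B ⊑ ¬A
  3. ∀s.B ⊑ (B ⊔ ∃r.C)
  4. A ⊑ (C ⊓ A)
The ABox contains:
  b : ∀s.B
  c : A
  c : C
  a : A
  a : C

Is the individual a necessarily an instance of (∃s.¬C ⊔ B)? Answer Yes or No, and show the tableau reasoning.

1. a : (∃s.¬C ⊔ B)?  L(a) = {A, C} ∪ {(∀s.C ⊓ ¬B)}
   clash {A, ¬A} at a — a ∈ (∃s.¬C ⊔ B)
2. Hence a : (∃s.¬C ⊔ B): entailed.

Yes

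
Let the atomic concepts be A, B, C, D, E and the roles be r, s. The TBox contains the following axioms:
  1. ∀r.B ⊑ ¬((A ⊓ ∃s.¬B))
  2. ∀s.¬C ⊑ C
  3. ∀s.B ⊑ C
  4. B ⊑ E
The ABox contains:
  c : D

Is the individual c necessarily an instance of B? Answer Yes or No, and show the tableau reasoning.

1. c : B?  L(c) = {D} ∪ {¬B}
   open: L(c) ⊇ {D, ¬B, ∃r.¬B, ∃s.C, ∃s.¬B} (+ ∃-successors) — c ∉ B possible
2. Hence c : B: not entailed.

No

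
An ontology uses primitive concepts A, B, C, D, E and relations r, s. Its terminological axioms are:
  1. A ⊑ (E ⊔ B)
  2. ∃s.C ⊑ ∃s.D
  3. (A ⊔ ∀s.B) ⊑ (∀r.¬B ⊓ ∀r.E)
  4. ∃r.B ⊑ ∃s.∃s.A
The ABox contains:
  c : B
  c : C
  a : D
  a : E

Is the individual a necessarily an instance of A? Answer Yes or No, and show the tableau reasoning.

1. a : A?  L(a) = {D, E} ∪ {¬A}
   open: L(a) ⊇ {D, E, ¬A, ∀r.¬B, ∀s.¬C, …} (+ ∃-successors) — a ∉ A possible
2. Hence a : A: not entailed.

No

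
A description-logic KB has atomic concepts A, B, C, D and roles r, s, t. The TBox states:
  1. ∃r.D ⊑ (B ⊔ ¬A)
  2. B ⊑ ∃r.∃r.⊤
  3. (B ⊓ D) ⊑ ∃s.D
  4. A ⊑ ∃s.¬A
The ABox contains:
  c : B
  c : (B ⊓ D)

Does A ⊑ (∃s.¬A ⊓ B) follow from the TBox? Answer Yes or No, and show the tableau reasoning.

1. A ⊑ (∃s.¬A ⊓ B)  ⇔  (A ⊓ (∀s.A ⊔ ¬B)) unsat w.r.t. T
   apply at x₀: A⊑∃s.¬A
   open: L(x₀) ⊇ {A, ¬B, ∀r.¬D, ∃s.¬A} (+ ∃-successors)
2. Hence A ⊑ (∃s.¬A ⊓ B): not entailed.

No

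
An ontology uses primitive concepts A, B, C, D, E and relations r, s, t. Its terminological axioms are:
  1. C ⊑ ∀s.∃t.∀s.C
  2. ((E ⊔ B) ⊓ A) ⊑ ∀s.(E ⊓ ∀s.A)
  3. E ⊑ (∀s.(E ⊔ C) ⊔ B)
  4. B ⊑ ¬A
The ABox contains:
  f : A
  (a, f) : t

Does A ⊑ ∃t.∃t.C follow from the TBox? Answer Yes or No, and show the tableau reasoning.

No

1. A ⊑ ∃t.∃t.C  ⇔  (A ⊓ ∀t.∀t.¬C) unsat w.r.t. T
   open: L(x₀) ⊇ {A, ¬B, ¬C, ¬E, ∀t.∀t.¬C}
2. Hence A ⊑ ∃t.∃t.C: not entailed.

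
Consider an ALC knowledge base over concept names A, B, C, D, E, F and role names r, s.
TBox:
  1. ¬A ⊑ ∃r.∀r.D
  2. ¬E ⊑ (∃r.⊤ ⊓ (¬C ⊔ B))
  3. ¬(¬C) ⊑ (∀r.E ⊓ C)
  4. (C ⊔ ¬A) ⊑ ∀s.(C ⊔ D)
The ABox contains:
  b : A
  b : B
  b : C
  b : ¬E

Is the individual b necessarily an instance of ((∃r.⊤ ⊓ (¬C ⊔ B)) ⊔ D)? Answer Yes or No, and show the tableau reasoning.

1. b : ((∃r.⊤ ⊓ (¬C ⊔ B)) ⊔ D)?  L(b) = {A, B, C, ¬E} ∪ {((∀r.⊥ ⊔ (C ⊓ ¬B)) ⊓ ¬D)}
   clash {B, ¬B} at b — b ∈ ((∃r.⊤ ⊓ (¬C ⊔ B)) ⊔ D)
2. Hence b : ((∃r.⊤ ⊓ (¬C ⊔ B)) ⊔ D): entailed.

Yes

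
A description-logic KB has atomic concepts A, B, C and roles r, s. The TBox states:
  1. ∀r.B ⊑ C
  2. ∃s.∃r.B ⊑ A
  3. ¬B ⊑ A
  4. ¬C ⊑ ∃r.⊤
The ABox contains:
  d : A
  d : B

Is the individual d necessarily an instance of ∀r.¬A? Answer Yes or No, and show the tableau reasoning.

No

1. d : ∀r.¬A?  L(d) = {A, B} ∪ {∃r.A}
   open: L(d) ⊇ {A, B, C, ∃r.A} (+ ∃-successors) — d ∉ ∀r.¬A possible
2. Hence d : ∀r.¬A: not entailed.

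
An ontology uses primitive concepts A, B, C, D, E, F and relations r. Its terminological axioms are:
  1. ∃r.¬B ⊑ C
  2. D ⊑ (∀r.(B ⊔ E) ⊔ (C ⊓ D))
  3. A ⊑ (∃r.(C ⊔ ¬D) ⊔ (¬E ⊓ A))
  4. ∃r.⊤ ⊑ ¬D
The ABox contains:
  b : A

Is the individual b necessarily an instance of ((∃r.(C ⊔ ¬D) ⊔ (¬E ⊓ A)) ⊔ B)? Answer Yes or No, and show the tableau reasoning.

Yes

1. b : ((∃r.(C ⊔ ¬D) ⊔ (¬E ⊓ A)) ⊔ B)?  L(b) = {A} ∪ {((∀r.(¬C ⊓ D) ⊓ (E ⊔ ¬A)) ⊓ ¬B)}
   clash {A, ¬A} at b — b ∈ ((∃r.(C ⊔ ¬D) ⊔ (¬E ⊓ A)) ⊔ B)
2. Hence b : ((∃r.(C ⊔ ¬D) ⊔ (¬E ⊓ A)) ⊔ B): entailed.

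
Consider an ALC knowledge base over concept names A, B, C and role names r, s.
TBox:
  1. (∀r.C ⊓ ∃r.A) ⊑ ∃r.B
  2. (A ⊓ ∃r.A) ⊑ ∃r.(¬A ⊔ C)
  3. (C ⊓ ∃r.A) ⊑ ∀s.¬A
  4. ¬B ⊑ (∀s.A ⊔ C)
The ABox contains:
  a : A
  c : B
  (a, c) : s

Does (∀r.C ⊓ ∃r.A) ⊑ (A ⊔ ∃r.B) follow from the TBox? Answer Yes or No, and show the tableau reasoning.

Yes

1. (∀r.C ⊓ ∃r.A) ⊑ (A ⊔ ∃r.B)  ⇔  ((∀r.C ⊓ ∃r.A) ⊓ (¬A ⊓ ∀r.¬B)) unsat w.r.t. T
   all branches close; clash {B, ¬B} at an ∃-successor
2. Hence (∀r.C ⊓ ∃r.A) ⊑ (A ⊔ ∃r.B): entailed.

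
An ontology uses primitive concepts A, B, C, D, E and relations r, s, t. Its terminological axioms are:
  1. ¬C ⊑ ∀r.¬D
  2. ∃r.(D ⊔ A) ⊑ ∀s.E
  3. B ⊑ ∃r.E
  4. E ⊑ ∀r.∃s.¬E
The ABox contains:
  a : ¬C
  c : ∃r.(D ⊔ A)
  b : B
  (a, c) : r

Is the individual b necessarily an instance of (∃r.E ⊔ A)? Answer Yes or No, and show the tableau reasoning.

Yes

1. b : (∃r.E ⊔ A)?  L(b) = {B} ∪ {(∀r.¬E ⊓ ¬A)}
   clash {E, ¬E} at an ∃-successor — b ∈ (∃r.E ⊔ A)
2. Hence b : (∃r.E ⊔ A): entailed.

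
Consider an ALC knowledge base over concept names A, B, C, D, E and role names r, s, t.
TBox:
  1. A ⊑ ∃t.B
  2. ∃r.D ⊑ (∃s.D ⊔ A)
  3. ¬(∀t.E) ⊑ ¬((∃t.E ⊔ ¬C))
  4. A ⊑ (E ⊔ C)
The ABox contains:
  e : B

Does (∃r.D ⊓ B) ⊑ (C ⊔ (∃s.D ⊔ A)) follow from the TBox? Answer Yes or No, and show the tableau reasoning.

1. (∃r.D ⊓ B) ⊑ (C ⊔ (∃s.D ⊔ A))  ⇔  ((∃r.D ⊓ B) ⊓ (¬C ⊓ (∀s.¬D ⊓ ¬A))) unsat w.r.t. T
   all branches close; clash {A, ¬A} at x₀
2. Hence (∃r.D ⊓ B) ⊑ (C ⊔ (∃s.D ⊔ A)): entailed.

Yes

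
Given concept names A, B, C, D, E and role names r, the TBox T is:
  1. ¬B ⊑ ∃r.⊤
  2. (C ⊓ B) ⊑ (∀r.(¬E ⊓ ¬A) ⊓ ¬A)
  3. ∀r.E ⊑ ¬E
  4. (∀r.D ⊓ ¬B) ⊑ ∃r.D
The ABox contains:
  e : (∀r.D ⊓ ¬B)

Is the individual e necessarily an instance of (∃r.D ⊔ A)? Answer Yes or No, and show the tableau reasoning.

1. e : (∃r.D ⊔ A)?  L(e) = {(∀r.D ⊓ ¬B)} ∪ {(∀r.¬D ⊓ ¬A)}
   clash {D, ¬D} at an ∃-successor — e ∈ (∃r.D ⊔ A)
2. Hence e : (∃r.D ⊔ A): entailed.

Yes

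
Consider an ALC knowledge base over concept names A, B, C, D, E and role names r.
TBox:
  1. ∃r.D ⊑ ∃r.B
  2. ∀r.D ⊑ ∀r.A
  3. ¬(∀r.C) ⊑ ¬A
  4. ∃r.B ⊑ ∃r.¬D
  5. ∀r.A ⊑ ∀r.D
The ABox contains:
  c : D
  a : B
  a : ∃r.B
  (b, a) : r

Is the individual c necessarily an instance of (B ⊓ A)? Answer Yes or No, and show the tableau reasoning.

No

1. c : (B ⊓ A)?  L(c) = {D} ∪ {(¬B ⊔ ¬A)}
   open: L(c) ⊇ {D, ¬B, ∀r.C, ∀r.¬B, ∀r.¬D, …} (+ ∃-successors) — c ∉ (B ⊓ A) possible
2. Hence c : (B ⊓ A): not entailed.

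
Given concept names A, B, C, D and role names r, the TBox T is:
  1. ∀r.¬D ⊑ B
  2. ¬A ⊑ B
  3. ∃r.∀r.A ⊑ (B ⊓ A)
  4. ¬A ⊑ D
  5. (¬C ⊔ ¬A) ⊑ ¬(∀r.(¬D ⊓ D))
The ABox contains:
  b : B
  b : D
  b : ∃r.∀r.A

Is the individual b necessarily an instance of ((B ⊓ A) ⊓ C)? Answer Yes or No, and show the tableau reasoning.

No

1. b : ((B ⊓ A) ⊓ C)?  L(b) = {B, D, ∃r.∀r.A} ∪ {((¬B ⊔ ¬A) ⊔ ¬C)}
   apply at b: ∃r.∀r.A⊑(B ⊓ A)
   open: L(b) ⊇ {A, B, D, ¬C, ∃r.(D ⊔ ¬D), …} (+ ∃-successors) — b ∉ ((B ⊓ A) ⊓ C) possible
2. Hence b : ((B ⊓ A) ⊓ C): not entailed.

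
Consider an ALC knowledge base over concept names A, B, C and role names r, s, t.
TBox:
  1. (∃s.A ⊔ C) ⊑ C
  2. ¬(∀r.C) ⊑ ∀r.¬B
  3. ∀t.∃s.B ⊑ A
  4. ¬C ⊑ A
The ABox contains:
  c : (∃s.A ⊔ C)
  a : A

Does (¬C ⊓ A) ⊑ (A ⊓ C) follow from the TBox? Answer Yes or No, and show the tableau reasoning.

No

1. (¬C ⊓ A) ⊑ (A ⊓ C)  ⇔  ((¬C ⊓ A) ⊓ (¬A ⊔ ¬C)) unsat w.r.t. T
   open: L(x₀) ⊇ {A, ¬C, ∀r.C, ∀s.¬A}
2. Hence (¬C ⊓ A) ⊑ (A ⊓ C): not entailed.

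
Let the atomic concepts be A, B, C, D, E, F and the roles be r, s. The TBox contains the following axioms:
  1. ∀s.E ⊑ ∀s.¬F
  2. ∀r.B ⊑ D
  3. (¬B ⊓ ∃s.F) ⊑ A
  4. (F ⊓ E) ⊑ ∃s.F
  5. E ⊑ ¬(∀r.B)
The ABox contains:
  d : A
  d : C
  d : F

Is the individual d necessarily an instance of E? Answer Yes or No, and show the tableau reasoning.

1. d : E?  L(d) = {A, C, F} ∪ {¬E}
   open: L(d) ⊇ {A, C, F, ¬E, ∃r.¬B, …} (+ ∃-successors) — d ∉ E possible
2. Hence d : E: not entailed.

No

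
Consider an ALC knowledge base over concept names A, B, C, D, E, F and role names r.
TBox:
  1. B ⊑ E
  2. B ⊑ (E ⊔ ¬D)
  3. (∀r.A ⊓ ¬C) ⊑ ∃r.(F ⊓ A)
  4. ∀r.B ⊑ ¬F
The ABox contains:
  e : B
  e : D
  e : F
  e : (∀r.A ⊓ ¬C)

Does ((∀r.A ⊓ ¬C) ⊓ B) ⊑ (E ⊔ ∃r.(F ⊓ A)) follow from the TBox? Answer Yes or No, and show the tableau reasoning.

Yes

1. ((∀r.A ⊓ ¬C) ⊓ B) ⊑ (E ⊔ ∃r.(F ⊓ A))  ⇔  (((∀r.A ⊓ ¬C) ⊓ B) ⊓ (¬E ⊓ ∀r.(¬F ⊔ ¬A))) unsat w.r.t. T
   all branches close; clash {E, ¬E} at x₀
2. Hence ((∀r.A ⊓ ¬C) ⊓ B) ⊑ (E ⊔ ∃r.(F ⊓ A)): entailed.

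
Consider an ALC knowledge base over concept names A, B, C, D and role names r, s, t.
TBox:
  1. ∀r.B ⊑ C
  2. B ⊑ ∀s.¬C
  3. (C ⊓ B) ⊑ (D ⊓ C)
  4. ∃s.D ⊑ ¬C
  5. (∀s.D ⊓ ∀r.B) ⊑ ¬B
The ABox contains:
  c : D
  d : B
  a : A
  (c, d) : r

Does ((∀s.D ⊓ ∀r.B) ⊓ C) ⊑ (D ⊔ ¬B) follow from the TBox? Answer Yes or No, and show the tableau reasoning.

Yes

1. ((∀s.D ⊓ ∀r.B) ⊓ C) ⊑ (D ⊔ ¬B)  ⇔  (((∀s.D ⊓ ∀r.B) ⊓ C) ⊓ (¬D ⊓ B)) unsat w.r.t. T
   all branches close; clash {D, ¬D} at x₀
2. Hence ((∀s.D ⊓ ∀r.B) ⊓ C) ⊑ (D ⊔ ¬B): entailed.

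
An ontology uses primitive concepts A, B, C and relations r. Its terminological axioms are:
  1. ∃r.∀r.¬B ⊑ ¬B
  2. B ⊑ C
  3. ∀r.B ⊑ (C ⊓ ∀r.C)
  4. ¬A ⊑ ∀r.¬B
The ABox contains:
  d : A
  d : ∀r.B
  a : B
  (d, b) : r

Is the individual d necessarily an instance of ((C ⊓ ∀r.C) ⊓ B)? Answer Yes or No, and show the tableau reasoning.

1. d : ((C ⊓ ∀r.C) ⊓ B)?  L(d) = {A, ∀r.B} ∪ {((¬C ⊔ ∃r.¬C) ⊔ ¬B)}
   apply at d: ∀r.B⊑(C ⊓ ∀r.C)
   open: L(d) ⊇ {A, C, ¬B, ∀r.B, ∀r.C} — d ∉ ((C ⊓ ∀r.C) ⊓ B) possible
2. Hence d : ((C ⊓ ∀r.C) ⊓ B): not entailed.

No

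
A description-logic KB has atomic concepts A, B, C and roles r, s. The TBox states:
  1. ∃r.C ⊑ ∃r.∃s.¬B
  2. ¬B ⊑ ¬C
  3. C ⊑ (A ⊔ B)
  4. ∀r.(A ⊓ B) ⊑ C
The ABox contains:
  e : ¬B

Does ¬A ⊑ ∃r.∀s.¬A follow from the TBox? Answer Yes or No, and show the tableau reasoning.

1. ¬A ⊑ ∃r.∀s.¬A  ⇔  (¬A ⊓ ∀r.∃s.A) unsat w.r.t. T
   open: L(x₀) ⊇ {B, ¬A, ¬C, ∀r.¬C, ∀r.∃s.A, …} (+ ∃-successors)
2. Hence ¬A ⊑ ∃r.∀s.¬A: not entailed.

No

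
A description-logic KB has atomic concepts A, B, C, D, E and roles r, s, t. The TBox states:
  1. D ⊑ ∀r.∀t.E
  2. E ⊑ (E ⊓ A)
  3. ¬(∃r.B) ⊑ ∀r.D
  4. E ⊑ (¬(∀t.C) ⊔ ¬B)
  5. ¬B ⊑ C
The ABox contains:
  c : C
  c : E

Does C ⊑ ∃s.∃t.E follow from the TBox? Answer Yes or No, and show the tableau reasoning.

1. C ⊑ ∃s.∃t.E  ⇔  (C ⊓ ∀s.∀t.¬E) unsat w.r.t. T
   open: L(x₀) ⊇ {C, ¬D, ¬E, ∀s.∀t.¬E, ∃r.B} (+ ∃-successors)
2. Hence C ⊑ ∃s.∃t.E: not entailed.

No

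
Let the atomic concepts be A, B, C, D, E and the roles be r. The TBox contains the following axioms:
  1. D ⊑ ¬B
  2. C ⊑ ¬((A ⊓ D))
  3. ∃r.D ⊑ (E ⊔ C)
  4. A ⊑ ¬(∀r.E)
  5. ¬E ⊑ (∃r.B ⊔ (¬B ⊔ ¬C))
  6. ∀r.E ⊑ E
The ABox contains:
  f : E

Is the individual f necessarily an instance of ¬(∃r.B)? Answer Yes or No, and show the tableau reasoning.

No

1. f : ¬(∃r.B)?  L(f) = {E} ∪ {∃r.B}
   open: L(f) ⊇ {E, ¬A, ¬C, ¬D, ∀r.¬D, …} (+ ∃-successors) — f ∉ ¬(∃r.B) possible
2. Hence f : ¬(∃r.B): not entailed.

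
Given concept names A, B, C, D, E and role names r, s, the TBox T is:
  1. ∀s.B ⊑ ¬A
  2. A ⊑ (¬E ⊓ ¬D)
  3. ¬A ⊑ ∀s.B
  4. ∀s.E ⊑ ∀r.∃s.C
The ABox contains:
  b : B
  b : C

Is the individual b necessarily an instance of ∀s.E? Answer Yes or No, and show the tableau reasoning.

No

1. b : ∀s.E?  L(b) = {B, C} ∪ {∃s.¬E}
   open: L(b) ⊇ {A, B, C, ¬D, ¬E, …} (+ ∃-successors) — b ∉ ∀s.E possible
2. Hence b : ∀s.E: not entailed.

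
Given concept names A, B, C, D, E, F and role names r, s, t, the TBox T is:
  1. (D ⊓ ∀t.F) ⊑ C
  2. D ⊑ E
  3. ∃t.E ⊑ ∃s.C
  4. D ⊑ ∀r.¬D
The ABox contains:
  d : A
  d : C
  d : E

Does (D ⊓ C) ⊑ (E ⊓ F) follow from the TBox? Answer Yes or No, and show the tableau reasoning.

No

1. (D ⊓ C) ⊑ (E ⊓ F)  ⇔  ((D ⊓ C) ⊓ (¬E ⊔ ¬F)) unsat w.r.t. T
   apply at x₀: D⊑E; D⊑∀r.¬D
   open: L(x₀) ⊇ {C, D, E, ¬F, ∀r.¬D, …}
2. Hence (D ⊓ C) ⊑ (E ⊓ F): not entailed.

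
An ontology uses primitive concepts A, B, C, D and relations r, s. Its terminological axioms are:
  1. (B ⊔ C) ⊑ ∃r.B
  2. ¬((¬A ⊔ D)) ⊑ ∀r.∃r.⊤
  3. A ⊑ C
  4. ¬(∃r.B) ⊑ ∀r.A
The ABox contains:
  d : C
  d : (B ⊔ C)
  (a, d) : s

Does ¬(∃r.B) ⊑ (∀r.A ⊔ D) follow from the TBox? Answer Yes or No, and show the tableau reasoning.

Yes

1. ¬(∃r.B) ⊑ (∀r.A ⊔ D)  ⇔  (∀r.¬B ⊓ (∃r.¬A ⊓ ¬D)) unsat w.r.t. T
   all branches close; clash {A, ¬A} at an ∃-successor
2. Hence ¬(∃r.B) ⊑ (∀r.A ⊔ D): entailed.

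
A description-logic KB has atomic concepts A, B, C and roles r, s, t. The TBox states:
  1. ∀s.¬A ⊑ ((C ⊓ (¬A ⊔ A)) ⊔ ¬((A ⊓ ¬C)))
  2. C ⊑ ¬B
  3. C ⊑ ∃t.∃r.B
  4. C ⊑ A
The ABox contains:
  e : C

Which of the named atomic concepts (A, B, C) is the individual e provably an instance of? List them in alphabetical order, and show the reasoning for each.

1. e : A?  L(e) = {C} ∪ {¬A}
   clash {A, ¬A} at e — e ∈ A
2. e : B?  L(e) = {C} ∪ {¬B}
   apply at e: C⊑∃t.∃r.B; C⊑A
   open: L(e) ⊇ {A, C, ¬B, ∃s.A, ∃t.∃r.B} (+ ∃-successors) — e ∉ B possible
3. e : C?  L(e) = {C} ∪ {¬C}
   clash {C, ¬C} at e — e ∈ C
4. Entailed for e: {A, C}

{A, C}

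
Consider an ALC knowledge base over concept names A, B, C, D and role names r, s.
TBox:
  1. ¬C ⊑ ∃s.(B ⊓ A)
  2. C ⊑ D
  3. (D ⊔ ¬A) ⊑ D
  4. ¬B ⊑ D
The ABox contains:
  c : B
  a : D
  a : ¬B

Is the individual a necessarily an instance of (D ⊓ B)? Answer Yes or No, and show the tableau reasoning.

No

1. a : (D ⊓ B)?  L(a) = {D, ¬B} ∪ {(¬D ⊔ ¬B)}
   open: L(a) ⊇ {C, D, ¬B} — a ∉ (D ⊓ B) possible
2. Hence a : (D ⊓ B): not entailed.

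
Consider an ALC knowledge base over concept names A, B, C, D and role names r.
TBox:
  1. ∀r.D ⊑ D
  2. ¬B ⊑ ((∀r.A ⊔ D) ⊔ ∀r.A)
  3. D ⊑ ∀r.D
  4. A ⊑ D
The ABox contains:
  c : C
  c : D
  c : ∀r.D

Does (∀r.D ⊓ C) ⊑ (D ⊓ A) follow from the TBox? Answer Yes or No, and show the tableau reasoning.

1. (∀r.D ⊓ C) ⊑ (D ⊓ A)  ⇔  ((∀r.D ⊓ C) ⊓ (¬D ⊔ ¬A)) unsat w.r.t. T
   apply at x₀: ∀r.D⊑D
   open: L(x₀) ⊇ {B, C, D, ¬A, ∀r.D}
2. Hence (∀r.D ⊓ C) ⊑ (D ⊓ A): not entailed.

No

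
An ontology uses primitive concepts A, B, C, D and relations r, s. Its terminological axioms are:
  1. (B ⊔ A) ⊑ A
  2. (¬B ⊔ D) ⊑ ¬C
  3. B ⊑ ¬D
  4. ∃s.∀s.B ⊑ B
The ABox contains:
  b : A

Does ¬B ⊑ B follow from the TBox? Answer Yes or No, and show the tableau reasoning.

No

1. ¬B ⊑ B  ⇔  (¬B ⊓ ¬B) unsat w.r.t. T
   open: L(x₀) ⊇ {¬A, ¬B, ¬C, ∀s.∃s.¬B}
2. Hence ¬B ⊑ B: not entailed.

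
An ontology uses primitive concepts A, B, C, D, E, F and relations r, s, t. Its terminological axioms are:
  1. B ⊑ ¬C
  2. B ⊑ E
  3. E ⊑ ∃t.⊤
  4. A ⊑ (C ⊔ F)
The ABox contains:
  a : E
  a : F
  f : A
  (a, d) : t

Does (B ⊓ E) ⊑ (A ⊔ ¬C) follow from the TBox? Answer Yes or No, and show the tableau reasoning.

1. (B ⊓ E) ⊑ (A ⊔ ¬C)  ⇔  ((B ⊓ E) ⊓ (¬A ⊓ C)) unsat w.r.t. T
   all branches close; clash {C, ¬C} at x₀
2. Hence (B ⊓ E) ⊑ (A ⊔ ¬C): entailed.

Yes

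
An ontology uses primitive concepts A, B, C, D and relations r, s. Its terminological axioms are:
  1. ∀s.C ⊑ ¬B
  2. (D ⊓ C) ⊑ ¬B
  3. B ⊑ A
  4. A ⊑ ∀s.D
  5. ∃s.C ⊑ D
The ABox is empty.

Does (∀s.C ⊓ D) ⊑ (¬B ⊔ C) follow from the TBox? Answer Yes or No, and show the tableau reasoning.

1. (∀s.C ⊓ D) ⊑ (¬B ⊔ C)  ⇔  ((∀s.C ⊓ D) ⊓ (B ⊓ ¬C)) unsat w.r.t. T
   all branches close; clash {B, ¬B} at x₀
2. Hence (∀s.C ⊓ D) ⊑ (¬B ⊔ C): entailed.

Yes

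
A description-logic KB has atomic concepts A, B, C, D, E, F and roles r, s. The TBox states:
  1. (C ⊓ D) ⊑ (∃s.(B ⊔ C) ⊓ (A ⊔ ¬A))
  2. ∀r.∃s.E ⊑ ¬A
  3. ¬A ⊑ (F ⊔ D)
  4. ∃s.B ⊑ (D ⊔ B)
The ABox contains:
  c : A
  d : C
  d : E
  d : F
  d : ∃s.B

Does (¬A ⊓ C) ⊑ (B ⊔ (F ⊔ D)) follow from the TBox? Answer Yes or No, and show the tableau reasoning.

Yes

1. (¬A ⊓ C) ⊑ (B ⊔ (F ⊔ D))  ⇔  ((¬A ⊓ C) ⊓ (¬B ⊓ (¬F ⊓ ¬D))) unsat w.r.t. T
   all branches close; clash {D, ¬D} at x₀
2. Hence (¬A ⊓ C) ⊑ (B ⊔ (F ⊔ D)): entailed.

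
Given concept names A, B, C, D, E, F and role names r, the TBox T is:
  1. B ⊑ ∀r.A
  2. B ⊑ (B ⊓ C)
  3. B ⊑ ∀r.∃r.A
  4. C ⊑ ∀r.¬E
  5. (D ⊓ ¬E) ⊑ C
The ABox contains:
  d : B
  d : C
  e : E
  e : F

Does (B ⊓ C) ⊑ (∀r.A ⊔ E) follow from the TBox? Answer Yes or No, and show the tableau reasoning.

Yes

1. (B ⊓ C) ⊑ (∀r.A ⊔ E)  ⇔  ((B ⊓ C) ⊓ (∃r.¬A ⊓ ¬E)) unsat w.r.t. T
   all branches close; clash {A, ¬A} at an ∃-successor
2. Hence (B ⊓ C) ⊑ (∀r.A ⊔ E): entailed.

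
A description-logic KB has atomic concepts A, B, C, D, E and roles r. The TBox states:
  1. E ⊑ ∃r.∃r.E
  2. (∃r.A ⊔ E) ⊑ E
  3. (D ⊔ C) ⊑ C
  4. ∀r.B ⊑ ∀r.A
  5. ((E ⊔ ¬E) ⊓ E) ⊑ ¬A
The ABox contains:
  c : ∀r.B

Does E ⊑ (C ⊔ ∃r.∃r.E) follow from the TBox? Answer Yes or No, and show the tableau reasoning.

Yes

1. E ⊑ (C ⊔ ∃r.∃r.E)  ⇔  (E ⊓ (¬C ⊓ ∀r.∀r.¬E)) unsat w.r.t. T
   all branches close; clash {C, ¬C} at x₀
2. Hence E ⊑ (C ⊔ ∃r.∃r.E): entailed.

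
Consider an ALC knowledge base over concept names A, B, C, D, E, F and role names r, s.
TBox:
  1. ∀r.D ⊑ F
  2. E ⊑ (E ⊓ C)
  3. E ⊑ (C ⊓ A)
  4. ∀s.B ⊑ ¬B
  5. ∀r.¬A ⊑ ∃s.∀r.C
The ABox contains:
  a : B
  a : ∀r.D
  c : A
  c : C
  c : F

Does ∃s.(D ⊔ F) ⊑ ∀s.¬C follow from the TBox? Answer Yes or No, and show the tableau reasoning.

No

1. ∃s.(D ⊔ F) ⊑ ∀s.¬C  ⇔  (∃s.(D ⊔ F) ⊓ ∃s.C) unsat w.r.t. T
   open: L(x₀) ⊇ {¬E, ∃r.A, ∃r.¬D, ∃s.(D ⊔ F), ∃s.C, …} (+ ∃-successors)
2. Hence ∃s.(D ⊔ F) ⊑ ∀s.¬C: not entailed.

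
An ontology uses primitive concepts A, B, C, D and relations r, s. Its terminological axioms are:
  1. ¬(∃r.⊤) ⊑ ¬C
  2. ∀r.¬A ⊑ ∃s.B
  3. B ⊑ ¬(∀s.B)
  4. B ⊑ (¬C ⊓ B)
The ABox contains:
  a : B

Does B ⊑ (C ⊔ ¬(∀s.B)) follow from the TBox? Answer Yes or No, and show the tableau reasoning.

Yes

1. B ⊑ (C ⊔ ¬(∀s.B))  ⇔  (B ⊓ (¬C ⊓ ∀s.B)) unsat w.r.t. T
   all branches close; clash {B, ¬B} at an ∃-successor
2. Hence B ⊑ (C ⊔ ¬(∀s.B)): entailed.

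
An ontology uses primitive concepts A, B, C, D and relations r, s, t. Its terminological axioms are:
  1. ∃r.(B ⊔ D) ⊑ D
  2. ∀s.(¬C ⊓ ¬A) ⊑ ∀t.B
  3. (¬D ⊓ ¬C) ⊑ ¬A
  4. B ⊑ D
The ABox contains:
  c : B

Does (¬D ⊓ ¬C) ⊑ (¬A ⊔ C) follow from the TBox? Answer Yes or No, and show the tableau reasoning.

1. (¬D ⊓ ¬C) ⊑ (¬A ⊔ C)  ⇔  ((¬D ⊓ ¬C) ⊓ (A ⊓ ¬C)) unsat w.r.t. T
   all branches close; clash {A, ¬A} at x₀
2. Hence (¬D ⊓ ¬C) ⊑ (¬A ⊔ C): entailed.

Yes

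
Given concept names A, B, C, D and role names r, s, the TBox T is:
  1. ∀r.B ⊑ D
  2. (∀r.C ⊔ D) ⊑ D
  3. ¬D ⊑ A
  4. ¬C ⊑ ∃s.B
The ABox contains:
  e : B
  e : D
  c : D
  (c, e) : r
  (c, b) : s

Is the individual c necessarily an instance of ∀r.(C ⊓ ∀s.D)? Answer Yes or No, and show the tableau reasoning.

1. c : ∀r.(C ⊓ ∀s.D)?  L(c) = {D} ∪ {∃r.(¬C ⊔ ∃s.¬D)}
   open: L(c) ⊇ {C, D, ∃r.(¬C ⊔ ∃s.¬D)} (+ ∃-successors) — c ∉ ∀r.(C ⊓ ∀s.D) possible
2. Hence c : ∀r.(C ⊓ ∀s.D): not entailed.

No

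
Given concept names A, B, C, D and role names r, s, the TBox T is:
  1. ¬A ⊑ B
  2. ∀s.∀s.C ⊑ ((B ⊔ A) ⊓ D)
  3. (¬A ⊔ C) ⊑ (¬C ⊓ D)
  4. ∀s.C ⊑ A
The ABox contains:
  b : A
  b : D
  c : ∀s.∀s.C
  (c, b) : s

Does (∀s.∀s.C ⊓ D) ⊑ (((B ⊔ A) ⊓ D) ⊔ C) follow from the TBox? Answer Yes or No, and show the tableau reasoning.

1. (∀s.∀s.C ⊓ D) ⊑ (((B ⊔ A) ⊓ D) ⊔ C)  ⇔  ((∀s.∀s.C ⊓ D) ⊓ (((¬B ⊓ ¬A) ⊔ ¬D) ⊓ ¬C)) unsat w.r.t. T
   all branches close; clash {D, ¬D} at x₀
2. Hence (∀s.∀s.C ⊓ D) ⊑ (((B ⊔ A) ⊓ D) ⊔ C): entailed.

Yes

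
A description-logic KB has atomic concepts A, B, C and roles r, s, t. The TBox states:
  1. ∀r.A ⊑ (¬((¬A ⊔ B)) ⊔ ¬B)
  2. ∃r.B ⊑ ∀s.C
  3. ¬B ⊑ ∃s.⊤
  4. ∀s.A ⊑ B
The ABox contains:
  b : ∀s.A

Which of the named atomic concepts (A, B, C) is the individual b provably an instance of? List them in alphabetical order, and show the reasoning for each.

{B}

1. b : A?  L(b) = {∀s.A} ∪ {¬A}
   apply at b: ∀s.A⊑B
   open: L(b) ⊇ {B, ¬A, ∀r.¬B, ∀s.A, ∃r.¬A} (+ ∃-successors) — b ∉ A possible
2. b : B?  L(b) = {∀s.A} ∪ {¬B}
   clash {B, ¬B} at b — b ∈ B
3. b : C?  L(b) = {∀s.A} ∪ {¬C}
   apply at b: ∀s.A⊑B
   open: L(b) ⊇ {B, ¬C, ∀r.¬B, ∀s.A, ∃r.¬A} (+ ∃-successors) — b ∉ C possible
4. Entailed for b: {B}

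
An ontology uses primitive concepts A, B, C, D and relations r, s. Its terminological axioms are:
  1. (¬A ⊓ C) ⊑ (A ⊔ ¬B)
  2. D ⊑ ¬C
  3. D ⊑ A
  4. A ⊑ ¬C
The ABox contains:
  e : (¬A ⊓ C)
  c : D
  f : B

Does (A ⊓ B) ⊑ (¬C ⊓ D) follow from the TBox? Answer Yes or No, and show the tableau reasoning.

No

1. (A ⊓ B) ⊑ (¬C ⊓ D)  ⇔  ((A ⊓ B) ⊓ (C ⊔ ¬D)) unsat w.r.t. T
   apply at x₀: A⊑¬C
   open: L(x₀) ⊇ {A, B, ¬C, ¬D}
2. Hence (A ⊓ B) ⊑ (¬C ⊓ D): not entailed.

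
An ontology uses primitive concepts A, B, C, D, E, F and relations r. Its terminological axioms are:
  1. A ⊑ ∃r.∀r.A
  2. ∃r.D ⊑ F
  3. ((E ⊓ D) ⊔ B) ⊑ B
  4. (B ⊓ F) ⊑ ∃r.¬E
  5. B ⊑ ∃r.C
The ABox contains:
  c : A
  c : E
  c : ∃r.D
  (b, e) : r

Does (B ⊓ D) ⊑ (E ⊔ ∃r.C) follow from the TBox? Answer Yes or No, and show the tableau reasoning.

Yes

1. (B ⊓ D) ⊑ (E ⊔ ∃r.C)  ⇔  ((B ⊓ D) ⊓ (¬E ⊓ ∀r.¬C)) unsat w.r.t. T
   all branches close; clash {C, ¬C} at an ∃-successor
2. Hence (B ⊓ D) ⊑ (E ⊔ ∃r.C): entailed.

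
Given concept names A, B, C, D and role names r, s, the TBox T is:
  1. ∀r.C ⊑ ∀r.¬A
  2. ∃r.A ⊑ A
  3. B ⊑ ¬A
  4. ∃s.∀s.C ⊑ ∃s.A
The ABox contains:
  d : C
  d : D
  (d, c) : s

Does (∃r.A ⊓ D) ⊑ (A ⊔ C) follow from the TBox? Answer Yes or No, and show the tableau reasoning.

Yes

1. (∃r.A ⊓ D) ⊑ (A ⊔ C)  ⇔  ((∃r.A ⊓ D) ⊓ (¬A ⊓ ¬C)) unsat w.r.t. T
   all branches close; clash {A, ¬A} at x₀
2. Hence (∃r.A ⊓ D) ⊑ (A ⊔ C): entailed.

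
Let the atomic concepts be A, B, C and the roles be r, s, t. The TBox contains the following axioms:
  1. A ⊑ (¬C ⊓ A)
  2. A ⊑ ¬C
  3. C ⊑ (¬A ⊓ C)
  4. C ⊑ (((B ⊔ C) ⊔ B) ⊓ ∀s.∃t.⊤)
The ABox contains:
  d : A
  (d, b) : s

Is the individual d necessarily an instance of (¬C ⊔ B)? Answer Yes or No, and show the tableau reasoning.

1. d : (¬C ⊔ B)?  L(d) = {A} ∪ {(C ⊓ ¬B)}
   clash {C, ¬C} at d — d ∈ (¬C ⊔ B)
2. Hence d : (¬C ⊔ B): entailed.

Yes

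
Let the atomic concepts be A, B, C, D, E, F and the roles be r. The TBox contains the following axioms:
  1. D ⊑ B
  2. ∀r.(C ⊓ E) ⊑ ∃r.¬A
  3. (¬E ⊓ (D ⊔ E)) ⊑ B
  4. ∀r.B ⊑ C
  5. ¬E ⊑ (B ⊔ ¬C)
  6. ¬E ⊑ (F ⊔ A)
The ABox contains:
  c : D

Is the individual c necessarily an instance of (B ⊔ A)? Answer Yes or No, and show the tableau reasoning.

Yes

1. c : (B ⊔ A)?  L(c) = {D} ∪ {(¬B ⊓ ¬A)}
   clash {A, ¬A} at c — c ∈ (B ⊔ A)
2. Hence c : (B ⊔ A): entailed.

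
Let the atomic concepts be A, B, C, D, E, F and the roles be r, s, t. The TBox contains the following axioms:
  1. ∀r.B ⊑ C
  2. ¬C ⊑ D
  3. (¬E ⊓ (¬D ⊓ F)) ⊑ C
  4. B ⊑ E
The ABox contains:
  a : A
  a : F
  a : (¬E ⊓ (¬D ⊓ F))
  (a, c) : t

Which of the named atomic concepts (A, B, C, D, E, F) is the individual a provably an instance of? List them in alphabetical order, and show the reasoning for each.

1. a : A?  L(a) = {A, F, (¬E ⊓ (¬D ⊓ F))} ∪ {¬A}
   clash {A, ¬A} at a — a ∈ A
2. a : B?  L(a) = {A, F, (¬E ⊓ (¬D ⊓ F))} ∪ {¬B}
   apply at a: (¬E ⊓ (¬D ⊓ F))⊑C
   open: L(a) ⊇ {A, C, F, ¬B, ¬D, …} — a ∉ B possible
3. a : C?  L(a) = {A, F, (¬E ⊓ (¬D ⊓ F))} ∪ {¬C}
   clash {D, ¬D} at a — a ∈ C
4. a : D?  L(a) = {A, F, (¬E ⊓ (¬D ⊓ F))} ∪ {¬D}
   apply at a: (¬E ⊓ (¬D ⊓ F))⊑C
   open: L(a) ⊇ {A, C, F, ¬B, ¬D, …} — a ∉ D possible
5. a : E?  L(a) = {A, F, (¬E ⊓ (¬D ⊓ F))} ∪ {¬E}
   apply at a: (¬E ⊓ (¬D ⊓ F))⊑C
   open: L(a) ⊇ {A, C, F, ¬B, ¬D, …} — a ∉ E possible
6. a : F?  L(a) = {A, F, (¬E ⊓ (¬D ⊓ F))} ∪ {¬F}
   clash {F, ¬F} at a — a ∈ F
7. Entailed for a: {A, C, F}

{A, C, F}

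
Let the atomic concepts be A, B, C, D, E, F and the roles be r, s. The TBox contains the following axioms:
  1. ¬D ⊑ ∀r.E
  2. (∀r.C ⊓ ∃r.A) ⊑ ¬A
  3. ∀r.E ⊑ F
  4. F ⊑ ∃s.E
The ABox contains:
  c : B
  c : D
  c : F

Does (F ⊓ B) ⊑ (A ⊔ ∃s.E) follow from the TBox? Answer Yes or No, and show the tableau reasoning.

1. (F ⊓ B) ⊑ (A ⊔ ∃s.E)  ⇔  ((F ⊓ B) ⊓ (¬A ⊓ ∀s.¬E)) unsat w.r.t. T
   all branches close; clash {E, ¬E} at an ∃-successor
2. Hence (F ⊓ B) ⊑ (A ⊔ ∃s.E): entailed.

Yes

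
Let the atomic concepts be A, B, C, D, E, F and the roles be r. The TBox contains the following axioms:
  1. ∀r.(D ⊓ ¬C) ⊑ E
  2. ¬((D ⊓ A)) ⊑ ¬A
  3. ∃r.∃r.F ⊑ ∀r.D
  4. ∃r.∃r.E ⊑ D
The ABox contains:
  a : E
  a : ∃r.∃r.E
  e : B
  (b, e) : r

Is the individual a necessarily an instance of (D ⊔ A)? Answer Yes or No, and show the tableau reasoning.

Yes

1. a : (D ⊔ A)?  L(a) = {E, ∃r.∃r.E} ∪ {(¬D ⊓ ¬A)}
   clash {D, ¬D} at a — a ∈ (D ⊔ A)
2. Hence a : (D ⊔ A): entailed.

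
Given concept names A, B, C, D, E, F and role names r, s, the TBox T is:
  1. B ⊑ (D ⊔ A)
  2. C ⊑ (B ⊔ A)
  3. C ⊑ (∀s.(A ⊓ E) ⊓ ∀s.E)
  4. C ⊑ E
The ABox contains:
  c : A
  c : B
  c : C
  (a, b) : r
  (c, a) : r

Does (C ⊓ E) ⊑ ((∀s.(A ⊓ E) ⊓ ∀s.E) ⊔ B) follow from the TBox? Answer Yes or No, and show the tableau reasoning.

1. (C ⊓ E) ⊑ ((∀s.(A ⊓ E) ⊓ ∀s.E) ⊔ B)  ⇔  ((C ⊓ E) ⊓ ((∃s.(¬A ⊔ ¬E) ⊔ ∃s.¬E) ⊓ ¬B)) unsat w.r.t. T
   all branches close; clash {E, ¬E} at an ∃-successor
2. Hence (C ⊓ E) ⊑ ((∀s.(A ⊓ E) ⊓ ∀s.E) ⊔ B): entailed.

Yes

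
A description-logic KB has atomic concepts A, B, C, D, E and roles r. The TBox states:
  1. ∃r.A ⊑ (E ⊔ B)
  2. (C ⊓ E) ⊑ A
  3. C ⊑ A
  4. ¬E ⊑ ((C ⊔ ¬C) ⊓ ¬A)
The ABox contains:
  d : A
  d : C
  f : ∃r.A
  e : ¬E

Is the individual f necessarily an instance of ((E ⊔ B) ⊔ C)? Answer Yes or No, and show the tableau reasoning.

Yes

1. f : ((E ⊔ B) ⊔ C)?  L(f) = {∃r.A} ∪ {((¬E ⊓ ¬B) ⊓ ¬C)}
   clash {B, ¬B} at f — f ∈ ((E ⊔ B) ⊔ C)
2. Hence f : ((E ⊔ B) ⊔ C): entailed.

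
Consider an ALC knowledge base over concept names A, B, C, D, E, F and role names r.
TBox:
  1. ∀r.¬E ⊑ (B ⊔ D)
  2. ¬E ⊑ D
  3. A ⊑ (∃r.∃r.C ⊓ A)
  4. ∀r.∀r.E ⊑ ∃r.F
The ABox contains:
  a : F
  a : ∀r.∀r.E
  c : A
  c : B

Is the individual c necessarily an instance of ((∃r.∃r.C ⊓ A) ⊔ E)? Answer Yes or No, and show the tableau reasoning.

1. c : ((∃r.∃r.C ⊓ A) ⊔ E)?  L(c) = {A, B} ∪ {((∀r.∀r.¬C ⊔ ¬A) ⊓ ¬E)}
   clash {A, ¬A} at c — c ∈ ((∃r.∃r.C ⊓ A) ⊔ E)
2. Hence c : ((∃r.∃r.C ⊓ A) ⊔ E): entailed.

Yes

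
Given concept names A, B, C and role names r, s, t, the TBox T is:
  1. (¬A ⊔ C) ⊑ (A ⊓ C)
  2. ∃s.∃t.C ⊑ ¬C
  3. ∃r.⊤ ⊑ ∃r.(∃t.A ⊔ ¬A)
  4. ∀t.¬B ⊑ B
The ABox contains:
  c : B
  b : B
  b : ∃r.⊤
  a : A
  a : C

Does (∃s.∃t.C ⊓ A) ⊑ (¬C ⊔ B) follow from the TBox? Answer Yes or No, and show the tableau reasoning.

Yes

1. (∃s.∃t.C ⊓ A) ⊑ (¬C ⊔ B)  ⇔  ((∃s.∃t.C ⊓ A) ⊓ (C ⊓ ¬B)) unsat w.r.t. T
   all branches close; clash {B, ¬B} at x₀
2. Hence (∃s.∃t.C ⊓ A) ⊑ (¬C ⊔ B): entailed.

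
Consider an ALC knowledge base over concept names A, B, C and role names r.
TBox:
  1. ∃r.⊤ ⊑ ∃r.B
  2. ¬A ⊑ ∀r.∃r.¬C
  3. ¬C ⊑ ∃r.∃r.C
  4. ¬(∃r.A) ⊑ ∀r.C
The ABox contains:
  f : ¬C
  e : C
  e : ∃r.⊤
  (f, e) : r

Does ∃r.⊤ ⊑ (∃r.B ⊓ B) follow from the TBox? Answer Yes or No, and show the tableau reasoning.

1. ∃r.⊤ ⊑ (∃r.B ⊓ B)  ⇔  (∃r.⊤ ⊓ (∀r.¬B ⊔ ¬B)) unsat w.r.t. T
   apply at x₀: ∃r.⊤⊑∃r.B
   open: L(x₀) ⊇ {A, C, ¬B, ∃r.A, ∃r.B, …} (+ ∃-successors)
2. Hence ∃r.⊤ ⊑ (∃r.B ⊓ B): not entailed.

No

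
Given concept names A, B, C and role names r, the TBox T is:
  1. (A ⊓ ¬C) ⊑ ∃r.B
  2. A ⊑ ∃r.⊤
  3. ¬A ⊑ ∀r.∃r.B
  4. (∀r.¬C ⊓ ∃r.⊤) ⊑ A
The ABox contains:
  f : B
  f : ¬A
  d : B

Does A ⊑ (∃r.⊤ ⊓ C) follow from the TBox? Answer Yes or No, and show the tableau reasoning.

1. A ⊑ (∃r.⊤ ⊓ C)  ⇔  (A ⊓ (∀r.⊥ ⊔ ¬C)) unsat w.r.t. T
   apply at x₀: A⊑∃r.⊤
   open: L(x₀) ⊇ {A, ¬C, ∃r.B, ∃r.⊤} (+ ∃-successors)
2. Hence A ⊑ (∃r.⊤ ⊓ C): not entailed.

No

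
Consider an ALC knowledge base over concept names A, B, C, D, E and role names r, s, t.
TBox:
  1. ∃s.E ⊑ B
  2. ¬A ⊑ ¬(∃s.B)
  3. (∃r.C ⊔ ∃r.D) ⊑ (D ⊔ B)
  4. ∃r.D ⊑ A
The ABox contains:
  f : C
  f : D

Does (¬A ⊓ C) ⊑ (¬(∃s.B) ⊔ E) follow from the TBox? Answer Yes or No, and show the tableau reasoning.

1. (¬A ⊓ C) ⊑ (¬(∃s.B) ⊔ E)  ⇔  ((¬A ⊓ C) ⊓ (∃s.B ⊓ ¬E)) unsat w.r.t. T
   all branches close; clash {A, ¬A} at x₀
2. Hence (¬A ⊓ C) ⊑ (¬(∃s.B) ⊔ E): entailed.

Yes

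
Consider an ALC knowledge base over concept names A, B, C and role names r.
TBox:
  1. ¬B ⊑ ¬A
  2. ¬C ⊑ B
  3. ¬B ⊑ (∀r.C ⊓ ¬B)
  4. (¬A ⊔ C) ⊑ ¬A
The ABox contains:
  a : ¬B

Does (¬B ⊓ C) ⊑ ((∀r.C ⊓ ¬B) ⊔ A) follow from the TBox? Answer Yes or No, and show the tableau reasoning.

1. (¬B ⊓ C) ⊑ ((∀r.C ⊓ ¬B) ⊔ A)  ⇔  ((¬B ⊓ C) ⊓ ((∃r.¬C ⊔ B) ⊓ ¬A)) unsat w.r.t. T
   all branches close; clash {B, ¬B} at x₀
2. Hence (¬B ⊓ C) ⊑ ((∀r.C ⊓ ¬B) ⊔ A): entailed.

Yes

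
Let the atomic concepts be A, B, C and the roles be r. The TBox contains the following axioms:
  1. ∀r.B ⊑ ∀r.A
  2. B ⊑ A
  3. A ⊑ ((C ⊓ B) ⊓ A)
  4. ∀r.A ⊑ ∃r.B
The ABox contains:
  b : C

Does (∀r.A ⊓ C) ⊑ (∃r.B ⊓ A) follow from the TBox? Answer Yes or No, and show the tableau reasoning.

No

1. (∀r.A ⊓ C) ⊑ (∃r.B ⊓ A)  ⇔  ((∀r.A ⊓ C) ⊓ (∀r.¬B ⊔ ¬A)) unsat w.r.t. T
   apply at x₀: ∀r.A⊑∃r.B
   open: L(x₀) ⊇ {C, ¬A, ¬B, ∀r.A, ∃r.B} (+ ∃-successors)
2. Hence (∀r.A ⊓ C) ⊑ (∃r.B ⊓ A): not entailed.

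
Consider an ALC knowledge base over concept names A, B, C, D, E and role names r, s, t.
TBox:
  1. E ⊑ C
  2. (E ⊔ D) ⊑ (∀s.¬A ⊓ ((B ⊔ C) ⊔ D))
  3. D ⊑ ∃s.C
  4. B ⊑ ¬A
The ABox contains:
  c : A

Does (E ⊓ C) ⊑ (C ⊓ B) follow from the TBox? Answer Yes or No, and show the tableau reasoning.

No

1. (E ⊓ C) ⊑ (C ⊓ B)  ⇔  ((E ⊓ C) ⊓ (¬C ⊔ ¬B)) unsat w.r.t. T
   open: L(x₀) ⊇ {C, E, ¬B, ¬D, ∀s.¬A}
2. Hence (E ⊓ C) ⊑ (C ⊓ B): not entailed.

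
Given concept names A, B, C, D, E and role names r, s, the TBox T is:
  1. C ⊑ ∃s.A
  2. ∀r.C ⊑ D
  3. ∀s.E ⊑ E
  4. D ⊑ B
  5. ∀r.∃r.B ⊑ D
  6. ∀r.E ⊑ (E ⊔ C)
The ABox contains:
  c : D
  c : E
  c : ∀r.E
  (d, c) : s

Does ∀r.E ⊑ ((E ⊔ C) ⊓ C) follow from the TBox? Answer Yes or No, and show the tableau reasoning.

No

1. ∀r.E ⊑ ((E ⊔ C) ⊓ C)  ⇔  (∀r.E ⊓ ((¬E ⊓ ¬C) ⊔ ¬C)) unsat w.r.t. T
   apply at x₀: ∀r.E⊑(E ⊔ C)
   open: L(x₀) ⊇ {E, ¬C, ¬D, ∀r.E, ∃r.¬C, …} (+ ∃-successors)
2. Hence ∀r.E ⊑ ((E ⊔ C) ⊓ C): not entailed.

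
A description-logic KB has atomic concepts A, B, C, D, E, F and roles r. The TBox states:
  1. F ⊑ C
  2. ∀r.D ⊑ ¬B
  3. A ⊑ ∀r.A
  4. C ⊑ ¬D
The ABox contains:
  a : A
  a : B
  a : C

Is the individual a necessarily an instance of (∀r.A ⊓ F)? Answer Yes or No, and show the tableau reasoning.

1. a : (∀r.A ⊓ F)?  L(a) = {A, B, C} ∪ {(∃r.¬A ⊔ ¬F)}
   apply at a: A⊑∀r.A; C⊑¬D
   open: L(a) ⊇ {A, B, C, ¬D, ¬F, …} (+ ∃-successors) — a ∉ (∀r.A ⊓ F) possible
2. Hence a : (∀r.A ⊓ F): not entailed.

No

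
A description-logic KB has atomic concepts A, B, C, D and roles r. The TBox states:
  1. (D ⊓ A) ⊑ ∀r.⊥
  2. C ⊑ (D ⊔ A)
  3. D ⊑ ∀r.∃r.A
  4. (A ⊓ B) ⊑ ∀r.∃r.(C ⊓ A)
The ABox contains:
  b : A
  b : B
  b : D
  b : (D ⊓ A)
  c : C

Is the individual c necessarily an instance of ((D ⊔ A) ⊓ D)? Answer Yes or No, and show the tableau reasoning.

1. c : ((D ⊔ A) ⊓ D)?  L(c) = {C} ∪ {((¬D ⊓ ¬A) ⊔ ¬D)}
   apply at c: C⊑(D ⊔ A)
   open: L(c) ⊇ {A, C, ¬B, ¬D} — c ∉ ((D ⊔ A) ⊓ D) possible
2. Hence c : ((D ⊔ A) ⊓ D): not entailed.

No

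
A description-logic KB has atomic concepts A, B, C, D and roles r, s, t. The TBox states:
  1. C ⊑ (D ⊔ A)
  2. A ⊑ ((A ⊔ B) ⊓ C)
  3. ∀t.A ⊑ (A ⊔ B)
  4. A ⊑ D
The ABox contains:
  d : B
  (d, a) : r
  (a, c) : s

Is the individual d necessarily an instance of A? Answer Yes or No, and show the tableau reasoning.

No

1. d : A?  L(d) = {B} ∪ {¬A}
   open: L(d) ⊇ {B, ¬A, ¬C, ∃t.¬A} (+ ∃-successors) — d ∉ A possible
2. Hence d : A: not entailed.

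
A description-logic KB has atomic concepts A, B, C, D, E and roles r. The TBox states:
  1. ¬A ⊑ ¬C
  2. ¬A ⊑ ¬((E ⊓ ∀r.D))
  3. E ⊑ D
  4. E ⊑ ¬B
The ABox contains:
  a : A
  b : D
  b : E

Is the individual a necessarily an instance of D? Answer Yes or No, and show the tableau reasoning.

No

1. a : D?  L(a) = {A} ∪ {¬D}
   open: L(a) ⊇ {A, ¬D, ¬E} — a ∉ D possible
2. Hence a : D: not entailed.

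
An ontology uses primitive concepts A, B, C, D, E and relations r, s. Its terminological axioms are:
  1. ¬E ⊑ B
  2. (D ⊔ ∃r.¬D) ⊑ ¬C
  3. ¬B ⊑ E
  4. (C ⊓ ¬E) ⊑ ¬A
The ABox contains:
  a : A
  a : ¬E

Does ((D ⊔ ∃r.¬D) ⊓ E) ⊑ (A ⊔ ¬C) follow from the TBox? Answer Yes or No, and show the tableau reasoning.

1. ((D ⊔ ∃r.¬D) ⊓ E) ⊑ (A ⊔ ¬C)  ⇔  (((D ⊔ ∃r.¬D) ⊓ E) ⊓ (¬A ⊓ C)) unsat w.r.t. T
   all branches close; clash {C, ¬C} at x₀
2. Hence ((D ⊔ ∃r.¬D) ⊓ E) ⊑ (A ⊔ ¬C): entailed.

Yes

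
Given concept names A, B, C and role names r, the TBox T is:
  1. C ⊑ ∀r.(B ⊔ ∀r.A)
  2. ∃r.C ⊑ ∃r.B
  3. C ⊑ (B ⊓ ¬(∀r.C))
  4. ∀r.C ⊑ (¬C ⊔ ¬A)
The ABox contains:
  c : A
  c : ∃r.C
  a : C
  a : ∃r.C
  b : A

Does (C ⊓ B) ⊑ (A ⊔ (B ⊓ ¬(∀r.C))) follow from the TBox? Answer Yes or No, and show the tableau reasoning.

Yes

1. (C ⊓ B) ⊑ (A ⊔ (B ⊓ ¬(∀r.C)))  ⇔  ((C ⊓ B) ⊓ (¬A ⊓ (¬B ⊔ ∀r.C))) unsat w.r.t. T
   all branches close; clash {C, ¬C} at an ∃-successor
2. Hence (C ⊓ B) ⊑ (A ⊔ (B ⊓ ¬(∀r.C))): entailed.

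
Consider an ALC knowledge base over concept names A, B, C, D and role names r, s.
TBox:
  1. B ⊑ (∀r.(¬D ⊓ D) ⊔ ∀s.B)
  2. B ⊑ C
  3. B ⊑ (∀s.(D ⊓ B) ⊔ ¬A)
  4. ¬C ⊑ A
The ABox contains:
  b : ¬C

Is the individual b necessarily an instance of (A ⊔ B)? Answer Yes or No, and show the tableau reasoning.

1. b : (A ⊔ B)?  L(b) = {¬C} ∪ {(¬A ⊓ ¬B)}
   clash {A, ¬A} at b — b ∈ (A ⊔ B)
2. Hence b : (A ⊔ B): entailed.

Yes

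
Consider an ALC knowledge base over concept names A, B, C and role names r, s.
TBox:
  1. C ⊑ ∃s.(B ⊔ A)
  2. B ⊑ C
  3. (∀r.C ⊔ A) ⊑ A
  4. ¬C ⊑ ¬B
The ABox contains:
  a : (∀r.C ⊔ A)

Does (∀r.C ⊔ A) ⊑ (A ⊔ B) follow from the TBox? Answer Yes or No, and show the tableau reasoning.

Yes

1. (∀r.C ⊔ A) ⊑ (A ⊔ B)  ⇔  ((∀r.C ⊔ A) ⊓ (¬A ⊓ ¬B)) unsat w.r.t. T
   all branches close; clash {A, ¬A} at x₀
2. Hence (∀r.C ⊔ A) ⊑ (A ⊔ B): entailed.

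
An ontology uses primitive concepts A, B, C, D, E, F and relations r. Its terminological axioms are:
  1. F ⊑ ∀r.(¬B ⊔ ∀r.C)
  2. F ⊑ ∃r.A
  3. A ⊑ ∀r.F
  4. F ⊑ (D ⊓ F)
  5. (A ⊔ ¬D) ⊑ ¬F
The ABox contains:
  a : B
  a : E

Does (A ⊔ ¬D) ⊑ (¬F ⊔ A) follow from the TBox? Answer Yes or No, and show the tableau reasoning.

Yes

1. (A ⊔ ¬D) ⊑ (¬F ⊔ A)  ⇔  ((A ⊔ ¬D) ⊓ (F ⊓ ¬A)) unsat w.r.t. T
   all branches close; clash {D, ¬D} at x₀
2. Hence (A ⊔ ¬D) ⊑ (¬F ⊔ A): entailed.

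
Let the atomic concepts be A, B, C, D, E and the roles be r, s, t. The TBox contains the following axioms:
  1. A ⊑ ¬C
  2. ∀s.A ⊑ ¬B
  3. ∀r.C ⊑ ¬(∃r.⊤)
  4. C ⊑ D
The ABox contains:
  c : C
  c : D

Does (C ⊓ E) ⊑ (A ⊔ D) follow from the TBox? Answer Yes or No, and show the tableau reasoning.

1. (C ⊓ E) ⊑ (A ⊔ D)  ⇔  ((C ⊓ E) ⊓ (¬A ⊓ ¬D)) unsat w.r.t. T
   all branches close; clash {D, ¬D} at x₀
2. Hence (C ⊓ E) ⊑ (A ⊔ D): entailed.

Yes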